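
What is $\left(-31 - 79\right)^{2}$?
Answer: $12100$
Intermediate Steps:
$\left(-31 - 79\right)^{2} = \left(-110\right)^{2} = 12100$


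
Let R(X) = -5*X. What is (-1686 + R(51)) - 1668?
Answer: -3609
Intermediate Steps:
(-1686 + R(51)) - 1668 = (-1686 - 5*51) - 1668 = (-1686 - 255) - 1668 = -1941 - 1668 = -3609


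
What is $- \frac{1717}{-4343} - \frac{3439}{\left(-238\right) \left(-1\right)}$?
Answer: $- \frac{143831}{10234} \approx -14.054$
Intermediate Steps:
$- \frac{1717}{-4343} - \frac{3439}{\left(-238\right) \left(-1\right)} = \left(-1717\right) \left(- \frac{1}{4343}\right) - \frac{3439}{238} = \frac{17}{43} - \frac{3439}{238} = - \frac{143831}{10234}$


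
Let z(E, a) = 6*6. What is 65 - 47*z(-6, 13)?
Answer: -1627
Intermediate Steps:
z(E, a) = 36
65 - 47*z(-6, 13) = 65 - 47*36 = 65 - 1692 = -1627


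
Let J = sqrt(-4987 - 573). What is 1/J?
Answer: -I*sqrt(1390)/2780 ≈ -0.013411*I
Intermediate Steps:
J = 2*I*sqrt(1390) (J = sqrt(-5560) = 2*I*sqrt(1390) ≈ 74.565*I)
1/J = 1/(2*I*sqrt(1390)) = -I*sqrt(1390)/2780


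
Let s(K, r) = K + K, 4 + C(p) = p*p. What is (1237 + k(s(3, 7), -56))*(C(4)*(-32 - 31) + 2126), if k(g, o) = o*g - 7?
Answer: 1224780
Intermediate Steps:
C(p) = -4 + p**2 (C(p) = -4 + p*p = -4 + p**2)
s(K, r) = 2*K
k(g, o) = -7 + g*o (k(g, o) = g*o - 7 = -7 + g*o)
(1237 + k(s(3, 7), -56))*(C(4)*(-32 - 31) + 2126) = (1237 + (-7 + (2*3)*(-56)))*((-4 + 4**2)*(-32 - 31) + 2126) = (1237 + (-7 + 6*(-56)))*((-4 + 16)*(-63) + 2126) = (1237 + (-7 - 336))*(12*(-63) + 2126) = (1237 - 343)*(-756 + 2126) = 894*1370 = 1224780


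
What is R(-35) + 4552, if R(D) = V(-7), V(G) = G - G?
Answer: 4552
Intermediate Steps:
V(G) = 0
R(D) = 0
R(-35) + 4552 = 0 + 4552 = 4552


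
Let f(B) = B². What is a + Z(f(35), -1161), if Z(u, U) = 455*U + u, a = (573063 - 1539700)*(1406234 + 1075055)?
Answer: -2398506282123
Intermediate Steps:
a = -2398505755093 (a = -966637*2481289 = -2398505755093)
Z(u, U) = u + 455*U
a + Z(f(35), -1161) = -2398505755093 + (35² + 455*(-1161)) = -2398505755093 + (1225 - 528255) = -2398505755093 - 527030 = -2398506282123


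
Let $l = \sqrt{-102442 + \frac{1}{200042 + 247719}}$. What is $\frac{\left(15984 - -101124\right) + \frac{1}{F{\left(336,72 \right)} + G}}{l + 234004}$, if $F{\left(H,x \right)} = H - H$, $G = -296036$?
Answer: $\frac{908114573158165336507}{1814588586063963334833} - \frac{34668183887 i \sqrt{20538587679493721}}{7258354344255853339332} \approx 0.50045 - 0.00068451 i$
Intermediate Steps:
$F{\left(H,x \right)} = 0$
$l = \frac{i \sqrt{20538587679493721}}{447761}$ ($l = \sqrt{-102442 + \frac{1}{447761}} = \sqrt{- \frac{45869532361}{447761}} = \frac{i \sqrt{20538587679493721}}{447761} \approx 320.07 i$)
$\frac{\left(15984 - -101124\right) + \frac{1}{F{\left(336,72 \right)} + G}}{l + 234004} = \frac{\left(15984 - -101124\right) + \frac{1}{0 - 296036}}{\frac{i \sqrt{20538587679493721}}{447761} + 234004} = \frac{\left(15984 + 101124\right) + \frac{1}{-296036}}{234004 + \frac{i \sqrt{20538587679493721}}{447761}} = \frac{117108 - \frac{1}{296036}}{234004 + \frac{i \sqrt{20538587679493721}}{447761}} = \frac{34668183887}{296036 \left(234004 + \frac{i \sqrt{20538587679493721}}{447761}\right)}$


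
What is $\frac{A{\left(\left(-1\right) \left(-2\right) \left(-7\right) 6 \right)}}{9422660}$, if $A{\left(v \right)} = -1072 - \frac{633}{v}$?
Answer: $- \frac{5961}{52766896} \approx -0.00011297$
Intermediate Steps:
$A{\left(v \right)} = -1072 - \frac{633}{v}$
$\frac{A{\left(\left(-1\right) \left(-2\right) \left(-7\right) 6 \right)}}{9422660} = \frac{-1072 - \frac{633}{\left(-1\right) \left(-2\right) \left(-7\right) 6}}{9422660} = \left(-1072 - \frac{633}{2 \left(-7\right) 6}\right) \frac{1}{9422660} = \left(-1072 - \frac{633}{\left(-14\right) 6}\right) \frac{1}{9422660} = \left(-1072 - \frac{633}{-84}\right) \frac{1}{9422660} = \left(-1072 - - \frac{211}{28}\right) \frac{1}{9422660} = \left(-1072 + \frac{211}{28}\right) \frac{1}{9422660} = \left(- \frac{29805}{28}\right) \frac{1}{9422660} = - \frac{5961}{52766896}$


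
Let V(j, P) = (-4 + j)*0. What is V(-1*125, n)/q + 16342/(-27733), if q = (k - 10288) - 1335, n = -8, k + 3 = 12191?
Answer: -16342/27733 ≈ -0.58926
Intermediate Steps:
k = 12188 (k = -3 + 12191 = 12188)
q = 565 (q = (12188 - 10288) - 1335 = 1900 - 1335 = 565)
V(j, P) = 0
V(-1*125, n)/q + 16342/(-27733) = 0/565 + 16342/(-27733) = 0*(1/565) + 16342*(-1/27733) = 0 - 16342/27733 = -16342/27733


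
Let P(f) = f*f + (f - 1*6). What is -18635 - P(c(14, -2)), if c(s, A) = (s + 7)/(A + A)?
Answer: -298421/16 ≈ -18651.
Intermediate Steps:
c(s, A) = (7 + s)/(2*A) (c(s, A) = (7 + s)/((2*A)) = (7 + s)*(1/(2*A)) = (7 + s)/(2*A))
P(f) = -6 + f + f² (P(f) = f² + (f - 6) = f² + (-6 + f) = -6 + f + f²)
-18635 - P(c(14, -2)) = -18635 - (-6 + (½)*(7 + 14)/(-2) + ((½)*(7 + 14)/(-2))²) = -18635 - (-6 + (½)*(-½)*21 + ((½)*(-½)*21)²) = -18635 - (-6 - 21/4 + (-21/4)²) = -18635 - (-6 - 21/4 + 441/16) = -18635 - 1*261/16 = -18635 - 261/16 = -298421/16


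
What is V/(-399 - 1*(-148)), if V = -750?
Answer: 750/251 ≈ 2.9880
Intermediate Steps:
V/(-399 - 1*(-148)) = -750/(-399 - 1*(-148)) = -750/(-399 + 148) = -750/(-251) = -750*(-1/251) = 750/251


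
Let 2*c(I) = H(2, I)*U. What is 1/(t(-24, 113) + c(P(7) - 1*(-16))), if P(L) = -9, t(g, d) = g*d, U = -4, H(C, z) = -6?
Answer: -1/2700 ≈ -0.00037037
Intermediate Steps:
t(g, d) = d*g
c(I) = 12 (c(I) = (-6*(-4))/2 = (½)*24 = 12)
1/(t(-24, 113) + c(P(7) - 1*(-16))) = 1/(113*(-24) + 12) = 1/(-2712 + 12) = 1/(-2700) = -1/2700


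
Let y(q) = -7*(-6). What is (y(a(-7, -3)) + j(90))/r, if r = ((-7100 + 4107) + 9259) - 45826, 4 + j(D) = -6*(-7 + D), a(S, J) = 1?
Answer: 1/86 ≈ 0.011628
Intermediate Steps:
j(D) = 38 - 6*D (j(D) = -4 - 6*(-7 + D) = -4 + (42 - 6*D) = 38 - 6*D)
y(q) = 42
r = -39560 (r = (-2993 + 9259) - 45826 = 6266 - 45826 = -39560)
(y(a(-7, -3)) + j(90))/r = (42 + (38 - 6*90))/(-39560) = (42 + (38 - 540))*(-1/39560) = (42 - 502)*(-1/39560) = -460*(-1/39560) = 1/86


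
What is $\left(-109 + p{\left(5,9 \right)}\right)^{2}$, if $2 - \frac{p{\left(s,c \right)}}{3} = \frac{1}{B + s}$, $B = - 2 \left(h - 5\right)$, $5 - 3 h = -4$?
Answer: $\frac{96100}{9} \approx 10678.0$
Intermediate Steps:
$h = 3$ ($h = \frac{5}{3} - - \frac{4}{3} = \frac{5}{3} + \frac{4}{3} = 3$)
$B = 4$ ($B = - 2 \left(3 - 5\right) = \left(-2\right) \left(-2\right) = 4$)
$p{\left(s,c \right)} = 6 - \frac{3}{4 + s}$
$\left(-109 + p{\left(5,9 \right)}\right)^{2} = \left(-109 + \frac{3 \left(7 + 2 \cdot 5\right)}{4 + 5}\right)^{2} = \left(-109 + \frac{3 \left(7 + 10\right)}{9}\right)^{2} = \left(-109 + 3 \cdot \frac{1}{9} \cdot 17\right)^{2} = \left(-109 + \frac{17}{3}\right)^{2} = \left(- \frac{310}{3}\right)^{2} = \frac{96100}{9}$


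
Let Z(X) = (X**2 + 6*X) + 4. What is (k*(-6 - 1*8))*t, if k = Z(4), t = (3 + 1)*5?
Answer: -12320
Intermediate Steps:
t = 20 (t = 4*5 = 20)
Z(X) = 4 + X**2 + 6*X
k = 44 (k = 4 + 4**2 + 6*4 = 4 + 16 + 24 = 44)
(k*(-6 - 1*8))*t = (44*(-6 - 1*8))*20 = (44*(-6 - 8))*20 = (44*(-14))*20 = -616*20 = -12320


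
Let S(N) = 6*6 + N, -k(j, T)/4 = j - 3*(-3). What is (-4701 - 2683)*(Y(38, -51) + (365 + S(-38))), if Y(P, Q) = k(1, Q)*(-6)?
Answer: -4452552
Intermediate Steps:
k(j, T) = -36 - 4*j (k(j, T) = -4*(j - 3*(-3)) = -4*(j + 9) = -4*(9 + j) = -36 - 4*j)
S(N) = 36 + N
Y(P, Q) = 240 (Y(P, Q) = (-36 - 4*1)*(-6) = (-36 - 4)*(-6) = -40*(-6) = 240)
(-4701 - 2683)*(Y(38, -51) + (365 + S(-38))) = (-4701 - 2683)*(240 + (365 + (36 - 38))) = -7384*(240 + (365 - 2)) = -7384*(240 + 363) = -7384*603 = -4452552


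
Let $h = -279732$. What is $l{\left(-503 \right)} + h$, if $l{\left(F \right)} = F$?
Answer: $-280235$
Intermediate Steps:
$l{\left(-503 \right)} + h = -503 - 279732 = -280235$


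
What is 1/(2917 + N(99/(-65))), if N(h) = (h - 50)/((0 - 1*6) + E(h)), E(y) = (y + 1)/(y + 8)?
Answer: 166400/486798729 ≈ 0.00034183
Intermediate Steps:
E(y) = (1 + y)/(8 + y)
N(h) = (-50 + h)/(-6 + (1 + h)/(8 + h)) (N(h) = (h - 50)/((0 - 1*6) + (1 + h)/(8 + h)) = (-50 + h)/((0 - 6) + (1 + h)/(8 + h)) = (-50 + h)/(-6 + (1 + h)/(8 + h)))
1/(2917 + N(99/(-65))) = 1/(2917 + (-50 + 99/(-65))*(8 + 99/(-65))/(-47 - 495/(-65))) = 1/(2917 + (-50 + 99*(-1/65))*(8 + 99*(-1/65))/(-47 - 495*(-1)/65)) = 1/(2917 + (-50 - 99/65)*(8 - 99/65)/(-47 - 5*(-99/65))) = 1/(2917 - 3349/65*(421/65)/(-47 + 99/13)) = 1/(2917 - 3349/65*(421/65)/(-512/13)) = 1/(2917 - 13/512*(-3349/65)*421/65) = 1/(2917 + 1409929/166400) = 1/(486798729/166400) = 166400/486798729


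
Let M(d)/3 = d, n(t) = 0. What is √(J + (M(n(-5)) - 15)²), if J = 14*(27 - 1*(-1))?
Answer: √617 ≈ 24.839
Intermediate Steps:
M(d) = 3*d
J = 392 (J = 14*(27 + 1) = 14*28 = 392)
√(J + (M(n(-5)) - 15)²) = √(392 + (3*0 - 15)²) = √(392 + (0 - 15)²) = √(392 + (-15)²) = √(392 + 225) = √617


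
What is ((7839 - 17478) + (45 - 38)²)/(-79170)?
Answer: 137/1131 ≈ 0.12113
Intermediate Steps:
((7839 - 17478) + (45 - 38)²)/(-79170) = (-9639 + 7²)*(-1/79170) = (-9639 + 49)*(-1/79170) = -9590*(-1/79170) = 137/1131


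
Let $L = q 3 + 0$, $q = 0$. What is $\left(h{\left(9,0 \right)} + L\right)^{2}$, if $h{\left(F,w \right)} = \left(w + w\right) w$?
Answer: $0$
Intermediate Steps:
$L = 0$ ($L = 0 \cdot 3 + 0 = 0 + 0 = 0$)
$h{\left(F,w \right)} = 2 w^{2}$ ($h{\left(F,w \right)} = 2 w w = 2 w^{2}$)
$\left(h{\left(9,0 \right)} + L\right)^{2} = \left(2 \cdot 0^{2} + 0\right)^{2} = \left(2 \cdot 0 + 0\right)^{2} = \left(0 + 0\right)^{2} = 0^{2} = 0$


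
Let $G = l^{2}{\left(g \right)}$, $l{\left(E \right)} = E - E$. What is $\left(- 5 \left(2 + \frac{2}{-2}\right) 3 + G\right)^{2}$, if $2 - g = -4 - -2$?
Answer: $225$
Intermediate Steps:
$g = 4$ ($g = 2 - \left(-4 - -2\right) = 2 - \left(-4 + 2\right) = 2 - -2 = 2 + 2 = 4$)
$l{\left(E \right)} = 0$
$G = 0$ ($G = 0^{2} = 0$)
$\left(- 5 \left(2 + \frac{2}{-2}\right) 3 + G\right)^{2} = \left(- 5 \left(2 + \frac{2}{-2}\right) 3 + 0\right)^{2} = \left(- 5 \left(2 + 2 \left(- \frac{1}{2}\right)\right) 3 + 0\right)^{2} = \left(- 5 \left(2 - 1\right) 3 + 0\right)^{2} = \left(\left(-5\right) 1 \cdot 3 + 0\right)^{2} = \left(\left(-5\right) 3 + 0\right)^{2} = \left(-15 + 0\right)^{2} = \left(-15\right)^{2} = 225$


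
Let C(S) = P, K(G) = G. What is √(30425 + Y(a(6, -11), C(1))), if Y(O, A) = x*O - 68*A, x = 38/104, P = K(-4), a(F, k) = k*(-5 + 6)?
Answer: √20748455/26 ≈ 175.19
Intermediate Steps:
a(F, k) = k (a(F, k) = k*1 = k)
P = -4
C(S) = -4
x = 19/52 (x = 38*(1/104) = 19/52 ≈ 0.36538)
Y(O, A) = -68*A + 19*O/52 (Y(O, A) = 19*O/52 - 68*A = -68*A + 19*O/52)
√(30425 + Y(a(6, -11), C(1))) = √(30425 + (-68*(-4) + (19/52)*(-11))) = √(30425 + (272 - 209/52)) = √(30425 + 13935/52) = √(1596035/52) = √20748455/26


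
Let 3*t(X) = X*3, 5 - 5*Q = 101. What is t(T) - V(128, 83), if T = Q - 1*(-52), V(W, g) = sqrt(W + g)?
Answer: 164/5 - sqrt(211) ≈ 18.274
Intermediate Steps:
Q = -96/5 (Q = 1 - 1/5*101 = 1 - 101/5 = -96/5 ≈ -19.200)
T = 164/5 (T = -96/5 - 1*(-52) = -96/5 + 52 = 164/5 ≈ 32.800)
t(X) = X (t(X) = (X*3)/3 = (3*X)/3 = X)
t(T) - V(128, 83) = 164/5 - sqrt(128 + 83) = 164/5 - sqrt(211)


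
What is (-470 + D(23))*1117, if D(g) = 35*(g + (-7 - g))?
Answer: -798655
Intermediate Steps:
D(g) = -245 (D(g) = 35*(-7) = -245)
(-470 + D(23))*1117 = (-470 - 245)*1117 = -715*1117 = -798655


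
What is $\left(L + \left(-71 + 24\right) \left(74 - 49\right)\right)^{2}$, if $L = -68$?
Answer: $1545049$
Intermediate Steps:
$\left(L + \left(-71 + 24\right) \left(74 - 49\right)\right)^{2} = \left(-68 + \left(-71 + 24\right) \left(74 - 49\right)\right)^{2} = \left(-68 - 1175\right)^{2} = \left(-1243\right)^{2} = 1545049$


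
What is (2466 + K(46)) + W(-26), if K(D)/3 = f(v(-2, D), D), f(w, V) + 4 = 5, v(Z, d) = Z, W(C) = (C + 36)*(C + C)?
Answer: 1949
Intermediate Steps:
W(C) = 2*C*(36 + C) (W(C) = (36 + C)*(2*C) = 2*C*(36 + C))
f(w, V) = 1 (f(w, V) = -4 + 5 = 1)
K(D) = 3 (K(D) = 3*1 = 3)
(2466 + K(46)) + W(-26) = (2466 + 3) + 2*(-26)*(36 - 26) = 2469 + 2*(-26)*10 = 2469 - 520 = 1949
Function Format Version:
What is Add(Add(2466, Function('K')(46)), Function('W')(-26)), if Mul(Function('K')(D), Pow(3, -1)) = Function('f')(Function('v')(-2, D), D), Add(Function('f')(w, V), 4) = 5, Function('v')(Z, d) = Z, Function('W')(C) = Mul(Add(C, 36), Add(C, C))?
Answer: 1949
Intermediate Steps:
Function('W')(C) = Mul(2, C, Add(36, C)) (Function('W')(C) = Mul(Add(36, C), Mul(2, C)) = Mul(2, C, Add(36, C)))
Function('f')(w, V) = 1 (Function('f')(w, V) = Add(-4, 5) = 1)
Function('K')(D) = 3 (Function('K')(D) = Mul(3, 1) = 3)
Add(Add(2466, Function('K')(46)), Function('W')(-26)) = Add(Add(2466, 3), Mul(2, -26, Add(36, -26))) = Add(2469, Mul(2, -26, 10)) = Add(2469, -520) = 1949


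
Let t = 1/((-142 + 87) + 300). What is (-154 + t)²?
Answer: 1423477441/60025 ≈ 23715.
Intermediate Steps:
t = 1/245 (t = 1/(-55 + 300) = 1/245 ≈ 0.0040816)
(-154 + t)² = (-154 + 1/245)² = (-37729/245)² = 1423477441/60025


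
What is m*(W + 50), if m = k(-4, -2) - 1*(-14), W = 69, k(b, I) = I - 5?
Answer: 833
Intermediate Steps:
k(b, I) = -5 + I
m = 7 (m = (-5 - 2) - 1*(-14) = -7 + 14 = 7)
m*(W + 50) = 7*(69 + 50) = 7*119 = 833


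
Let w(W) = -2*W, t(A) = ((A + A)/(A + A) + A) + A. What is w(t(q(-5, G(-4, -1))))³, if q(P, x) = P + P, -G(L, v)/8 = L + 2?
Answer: 54872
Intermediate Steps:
G(L, v) = -16 - 8*L (G(L, v) = -8*(L + 2) = -8*(2 + L) = -16 - 8*L)
q(P, x) = 2*P
t(A) = 1 + 2*A (t(A) = ((2*A)/((2*A)) + A) + A = ((2*A)*(1/(2*A)) + A) + A = (1 + A) + A = 1 + 2*A)
w(t(q(-5, G(-4, -1))))³ = (-2*(1 + 2*(2*(-5))))³ = (-2*(1 + 2*(-10)))³ = (-2*(1 - 20))³ = (-2*(-19))³ = 38³ = 54872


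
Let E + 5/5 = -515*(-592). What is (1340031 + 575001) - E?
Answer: 1610153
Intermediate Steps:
E = 304879 (E = -1 - 515*(-592) = -1 + 304880 = 304879)
(1340031 + 575001) - E = (1340031 + 575001) - 1*304879 = 1915032 - 304879 = 1610153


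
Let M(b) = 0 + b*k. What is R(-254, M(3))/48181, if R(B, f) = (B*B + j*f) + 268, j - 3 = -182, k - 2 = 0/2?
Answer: 63710/48181 ≈ 1.3223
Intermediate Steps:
k = 2 (k = 2 + 0/2 = 2 + 0*(½) = 2 + 0 = 2)
M(b) = 2*b (M(b) = 0 + b*2 = 0 + 2*b = 2*b)
j = -179 (j = 3 - 182 = -179)
R(B, f) = 268 + B² - 179*f (R(B, f) = (B*B - 179*f) + 268 = (B² - 179*f) + 268 = 268 + B² - 179*f)
R(-254, M(3))/48181 = (268 + (-254)² - 358*3)/48181 = (268 + 64516 - 179*6)*(1/48181) = (268 + 64516 - 1074)*(1/48181) = 63710*(1/48181) = 63710/48181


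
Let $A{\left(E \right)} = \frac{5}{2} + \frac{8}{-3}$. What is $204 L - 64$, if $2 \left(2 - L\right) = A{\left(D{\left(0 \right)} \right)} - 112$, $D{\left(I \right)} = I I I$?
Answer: $11785$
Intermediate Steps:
$D{\left(I \right)} = I^{3}$ ($D{\left(I \right)} = I^{2} I = I^{3}$)
$A{\left(E \right)} = - \frac{1}{6}$ ($A{\left(E \right)} = 5 \cdot \frac{1}{2} + 8 \left(- \frac{1}{3}\right) = \frac{5}{2} - \frac{8}{3} = - \frac{1}{6}$)
$L = \frac{697}{12}$ ($L = 2 - \frac{- \frac{1}{6} - 112}{2} = 2 - - \frac{673}{12} = 2 + \frac{673}{12} = \frac{697}{12} \approx 58.083$)
$204 L - 64 = 204 \cdot \frac{697}{12} - 64 = 11849 - 64 = 11785$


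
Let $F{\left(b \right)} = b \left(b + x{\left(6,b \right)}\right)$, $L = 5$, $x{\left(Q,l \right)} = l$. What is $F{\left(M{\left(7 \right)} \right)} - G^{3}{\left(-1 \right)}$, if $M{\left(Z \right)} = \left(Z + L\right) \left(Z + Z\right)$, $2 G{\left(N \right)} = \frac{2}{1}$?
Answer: $56447$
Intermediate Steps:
$G{\left(N \right)} = 1$ ($G{\left(N \right)} = \frac{2 \cdot 1^{-1}}{2} = \frac{2 \cdot 1}{2} = \frac{1}{2} \cdot 2 = 1$)
$M{\left(Z \right)} = 2 Z \left(5 + Z\right)$ ($M{\left(Z \right)} = \left(Z + 5\right) \left(Z + Z\right) = \left(5 + Z\right) 2 Z = 2 Z \left(5 + Z\right)$)
$F{\left(b \right)} = 2 b^{2}$ ($F{\left(b \right)} = b \left(b + b\right) = b 2 b = 2 b^{2}$)
$F{\left(M{\left(7 \right)} \right)} - G^{3}{\left(-1 \right)} = 2 \left(2 \cdot 7 \left(5 + 7\right)\right)^{2} - 1^{3} = 2 \left(2 \cdot 7 \cdot 12\right)^{2} - 1 = 2 \cdot 168^{2} - 1 = 2 \cdot 28224 - 1 = 56448 - 1 = 56447$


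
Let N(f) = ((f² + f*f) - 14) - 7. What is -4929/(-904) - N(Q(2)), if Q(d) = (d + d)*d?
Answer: -91799/904 ≈ -101.55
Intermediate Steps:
Q(d) = 2*d² (Q(d) = (2*d)*d = 2*d²)
N(f) = -21 + 2*f² (N(f) = ((f² + f²) - 14) - 7 = (2*f² - 14) - 7 = (-14 + 2*f²) - 7 = -21 + 2*f²)
-4929/(-904) - N(Q(2)) = -4929/(-904) - (-21 + 2*(2*2²)²) = -4929*(-1/904) - (-21 + 2*(2*4)²) = 4929/904 - (-21 + 2*8²) = 4929/904 - (-21 + 2*64) = 4929/904 - (-21 + 128) = 4929/904 - 1*107 = 4929/904 - 107 = -91799/904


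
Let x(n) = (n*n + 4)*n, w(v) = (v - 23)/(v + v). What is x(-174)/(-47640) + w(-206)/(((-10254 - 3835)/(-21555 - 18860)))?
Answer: 258534002103/2304453196 ≈ 112.19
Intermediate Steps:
w(v) = (-23 + v)/(2*v) (w(v) = (-23 + v)/((2*v)) = (-23 + v)*(1/(2*v)) = (-23 + v)/(2*v))
x(n) = n*(4 + n**2) (x(n) = (n**2 + 4)*n = (4 + n**2)*n = n*(4 + n**2))
x(-174)/(-47640) + w(-206)/(((-10254 - 3835)/(-21555 - 18860))) = -174*(4 + (-174)**2)/(-47640) + ((1/2)*(-23 - 206)/(-206))/(((-10254 - 3835)/(-21555 - 18860))) = -174*(4 + 30276)*(-1/47640) + ((1/2)*(-1/206)*(-229))/((-14089/(-40415))) = -174*30280*(-1/47640) + 229/(412*((-14089*(-1/40415)))) = -5268720*(-1/47640) + 229/(412*(14089/40415)) = 43906/397 + (229/412)*(40415/14089) = 43906/397 + 9255035/5804668 = 258534002103/2304453196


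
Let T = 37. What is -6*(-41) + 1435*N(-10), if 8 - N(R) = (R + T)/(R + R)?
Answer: 54653/4 ≈ 13663.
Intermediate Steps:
N(R) = 8 - (37 + R)/(2*R) (N(R) = 8 - (R + 37)/(R + R) = 8 - (37 + R)/(2*R))
-6*(-41) + 1435*N(-10) = -6*(-41) + 1435*((½)*(-37 + 15*(-10))/(-10)) = 246 + 1435*((½)*(-⅒)*(-37 - 150)) = 246 + 1435*((½)*(-⅒)*(-187)) = 246 + 1435*(187/20) = 246 + 53669/4 = 54653/4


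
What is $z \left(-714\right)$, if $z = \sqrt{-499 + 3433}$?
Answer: $- 2142 \sqrt{326} \approx -38675.0$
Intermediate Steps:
$z = 3 \sqrt{326}$ ($z = \sqrt{2934} = 3 \sqrt{326} \approx 54.166$)
$z \left(-714\right) = 3 \sqrt{326} \left(-714\right) = - 2142 \sqrt{326}$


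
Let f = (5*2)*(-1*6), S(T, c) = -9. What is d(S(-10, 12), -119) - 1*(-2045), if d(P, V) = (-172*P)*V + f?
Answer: -182227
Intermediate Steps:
f = -60 (f = 10*(-6) = -60)
d(P, V) = -60 - 172*P*V (d(P, V) = (-172*P)*V - 60 = -172*P*V - 60 = -60 - 172*P*V)
d(S(-10, 12), -119) - 1*(-2045) = (-60 - 172*(-9)*(-119)) - 1*(-2045) = (-60 - 184212) + 2045 = -184272 + 2045 = -182227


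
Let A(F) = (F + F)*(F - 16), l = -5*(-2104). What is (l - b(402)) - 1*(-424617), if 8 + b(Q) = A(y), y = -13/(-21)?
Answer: 191907343/441 ≈ 4.3516e+5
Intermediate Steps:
l = 10520
y = 13/21 (y = -13*(-1/21) = 13/21 ≈ 0.61905)
A(F) = 2*F*(-16 + F) (A(F) = (2*F)*(-16 + F) = 2*F*(-16 + F))
b(Q) = -11926/441 (b(Q) = -8 + 2*(13/21)*(-16 + 13/21) = -8 + 2*(13/21)*(-323/21) = -8 - 8398/441 = -11926/441)
(l - b(402)) - 1*(-424617) = (10520 - 1*(-11926/441)) - 1*(-424617) = (10520 + 11926/441) + 424617 = 4651246/441 + 424617 = 191907343/441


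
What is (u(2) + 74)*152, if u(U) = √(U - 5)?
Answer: 11248 + 152*I*√3 ≈ 11248.0 + 263.27*I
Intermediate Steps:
u(U) = √(-5 + U)
(u(2) + 74)*152 = (√(-5 + 2) + 74)*152 = (√(-3) + 74)*152 = (I*√3 + 74)*152 = (74 + I*√3)*152 = 11248 + 152*I*√3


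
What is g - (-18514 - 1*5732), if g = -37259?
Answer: -13013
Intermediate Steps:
g - (-18514 - 1*5732) = -37259 - (-18514 - 1*5732) = -37259 - (-18514 - 5732) = -37259 - 1*(-24246) = -37259 + 24246 = -13013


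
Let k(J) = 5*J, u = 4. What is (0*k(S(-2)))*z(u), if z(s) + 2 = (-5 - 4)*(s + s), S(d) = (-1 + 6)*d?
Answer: 0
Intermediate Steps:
S(d) = 5*d
z(s) = -2 - 18*s (z(s) = -2 + (-5 - 4)*(s + s) = -2 - 18*s)
(0*k(S(-2)))*z(u) = (0*(5*(5*(-2))))*(-2 - 18*4) = (0*(5*(-10)))*(-2 - 72) = (0*(-50))*(-74) = 0*(-74) = 0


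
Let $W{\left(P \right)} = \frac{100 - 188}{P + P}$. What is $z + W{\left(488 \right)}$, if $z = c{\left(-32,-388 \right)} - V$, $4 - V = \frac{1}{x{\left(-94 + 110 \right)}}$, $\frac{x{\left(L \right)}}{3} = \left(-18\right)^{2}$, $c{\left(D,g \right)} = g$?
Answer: $- \frac{23247749}{59292} \approx -392.09$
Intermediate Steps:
$x{\left(L \right)} = 972$ ($x{\left(L \right)} = 3 \left(-18\right)^{2} = 3 \cdot 324 = 972$)
$W{\left(P \right)} = - \frac{44}{P}$ ($W{\left(P \right)} = - \frac{88}{2 P} = - 88 \frac{1}{2 P} = - \frac{44}{P}$)
$V = \frac{3887}{972}$ ($V = 4 - \frac{1}{972} = \frac{3887}{972} \approx 3.999$)
$z = - \frac{381023}{972}$ ($z = -388 - \frac{3887}{972} = - \frac{381023}{972} \approx -392.0$)
$z + W{\left(488 \right)} = - \frac{381023}{972} - \frac{44}{488} = - \frac{381023}{972} - \frac{11}{122} = - \frac{23247749}{59292}$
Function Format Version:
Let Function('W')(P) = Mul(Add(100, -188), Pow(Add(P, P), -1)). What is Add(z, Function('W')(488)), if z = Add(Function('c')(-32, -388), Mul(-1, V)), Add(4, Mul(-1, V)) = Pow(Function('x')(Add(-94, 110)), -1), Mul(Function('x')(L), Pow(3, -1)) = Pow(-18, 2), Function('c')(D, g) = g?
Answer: Rational(-23247749, 59292) ≈ -392.09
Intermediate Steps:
Function('x')(L) = 972 (Function('x')(L) = Mul(3, Pow(-18, 2)) = Mul(3, 324) = 972)
Function('W')(P) = Mul(-44, Pow(P, -1)) (Function('W')(P) = Mul(-88, Pow(Mul(2, P), -1)) = Mul(-88, Mul(Rational(1, 2), Pow(P, -1))) = Mul(-44, Pow(P, -1)))
V = Rational(3887, 972) (V = Add(4, Mul(-1, Pow(972, -1))) = Add(4, Mul(-1, Rational(1, 972))) = Add(4, Rational(-1, 972)) = Rational(3887, 972) ≈ 3.9990)
z = Rational(-381023, 972) (z = Add(-388, Mul(-1, Rational(3887, 972))) = Add(-388, Rational(-3887, 972)) = Rational(-381023, 972) ≈ -392.00)
Add(z, Function('W')(488)) = Add(Rational(-381023, 972), Mul(-44, Pow(488, -1))) = Add(Rational(-381023, 972), Mul(-44, Rational(1, 488))) = Add(Rational(-381023, 972), Rational(-11, 122)) = Rational(-23247749, 59292)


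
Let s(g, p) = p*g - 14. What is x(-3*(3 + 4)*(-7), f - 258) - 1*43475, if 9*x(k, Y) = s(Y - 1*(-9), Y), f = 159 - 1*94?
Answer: -355777/9 ≈ -39531.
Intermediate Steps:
f = 65 (f = 159 - 94 = 65)
s(g, p) = -14 + g*p (s(g, p) = g*p - 14 = -14 + g*p)
x(k, Y) = -14/9 + Y*(9 + Y)/9 (x(k, Y) = (-14 + (Y - 1*(-9))*Y)/9 = (-14 + (Y + 9)*Y)/9 = (-14 + (9 + Y)*Y)/9 = (-14 + Y*(9 + Y))/9 = -14/9 + Y*(9 + Y)/9)
x(-3*(3 + 4)*(-7), f - 258) - 1*43475 = (-14/9 + (65 - 258)*(9 + (65 - 258))/9) - 1*43475 = (-14/9 + (⅑)*(-193)*(9 - 193)) - 43475 = (-14/9 + (⅑)*(-193)*(-184)) - 43475 = (-14/9 + 35512/9) - 43475 = 35498/9 - 43475 = -355777/9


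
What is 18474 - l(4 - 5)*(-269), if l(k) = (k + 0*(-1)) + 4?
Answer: 19281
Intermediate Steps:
l(k) = 4 + k (l(k) = (k + 0) + 4 = k + 4 = 4 + k)
18474 - l(4 - 5)*(-269) = 18474 - (4 + (4 - 5))*(-269) = 18474 - (4 - 1)*(-269) = 18474 - 3*(-269) = 18474 - 1*(-807) = 18474 + 807 = 19281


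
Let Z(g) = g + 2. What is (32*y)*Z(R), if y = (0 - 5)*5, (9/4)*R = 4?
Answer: -27200/9 ≈ -3022.2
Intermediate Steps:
R = 16/9 (R = (4/9)*4 = 16/9 ≈ 1.7778)
y = -25 (y = -5*5 = -25)
Z(g) = 2 + g
(32*y)*Z(R) = (32*(-25))*(2 + 16/9) = -800*34/9 = -27200/9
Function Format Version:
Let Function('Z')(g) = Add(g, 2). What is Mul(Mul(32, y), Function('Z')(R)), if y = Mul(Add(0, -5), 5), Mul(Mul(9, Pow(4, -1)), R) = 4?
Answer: Rational(-27200, 9) ≈ -3022.2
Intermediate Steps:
R = Rational(16, 9) (R = Mul(Rational(4, 9), 4) = Rational(16, 9) ≈ 1.7778)
y = -25 (y = Mul(-5, 5) = -25)
Function('Z')(g) = Add(2, g)
Mul(Mul(32, y), Function('Z')(R)) = Mul(Mul(32, -25), Add(2, Rational(16, 9))) = Mul(-800, Rational(34, 9)) = Rational(-27200, 9)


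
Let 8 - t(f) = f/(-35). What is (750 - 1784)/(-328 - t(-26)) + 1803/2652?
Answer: 19522047/5186428 ≈ 3.7641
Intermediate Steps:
t(f) = 8 + f/35 (t(f) = 8 - f/(-35) = 8 - f*(-1)/35 = 8 - (-1)*f/35 = 8 + f/35)
(750 - 1784)/(-328 - t(-26)) + 1803/2652 = (750 - 1784)/(-328 - (8 + (1/35)*(-26))) + 1803/2652 = -1034/(-328 - (8 - 26/35)) + 1803*(1/2652) = -1034/(-328 - 1*254/35) + 601/884 = -1034/(-328 - 254/35) + 601/884 = -1034/(-11734/35) + 601/884 = -1034*(-35/11734) + 601/884 = 18095/5867 + 601/884 = 19522047/5186428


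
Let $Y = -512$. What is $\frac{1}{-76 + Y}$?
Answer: $- \frac{1}{588} \approx -0.0017007$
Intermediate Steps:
$\frac{1}{-76 + Y} = \frac{1}{-76 - 512} = \frac{1}{-588} = - \frac{1}{588}$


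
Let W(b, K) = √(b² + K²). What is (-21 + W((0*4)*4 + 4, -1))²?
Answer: (21 - √17)² ≈ 284.83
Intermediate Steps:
W(b, K) = √(K² + b²)
(-21 + W((0*4)*4 + 4, -1))² = (-21 + √((-1)² + ((0*4)*4 + 4)²))² = (-21 + √(1 + (0*4 + 4)²))² = (-21 + √(1 + (0 + 4)²))² = (-21 + √(1 + 4²))² = (-21 + √(1 + 16))² = (-21 + √17)²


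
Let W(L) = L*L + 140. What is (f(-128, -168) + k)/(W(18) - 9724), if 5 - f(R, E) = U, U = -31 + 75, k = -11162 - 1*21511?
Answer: 8178/2315 ≈ 3.5326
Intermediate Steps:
k = -32673 (k = -11162 - 21511 = -32673)
U = 44
f(R, E) = -39 (f(R, E) = 5 - 1*44 = 5 - 44 = -39)
W(L) = 140 + L**2 (W(L) = L**2 + 140 = 140 + L**2)
(f(-128, -168) + k)/(W(18) - 9724) = (-39 - 32673)/((140 + 18**2) - 9724) = -32712/((140 + 324) - 9724) = -32712/(464 - 9724) = -32712/(-9260) = -32712*(-1/9260) = 8178/2315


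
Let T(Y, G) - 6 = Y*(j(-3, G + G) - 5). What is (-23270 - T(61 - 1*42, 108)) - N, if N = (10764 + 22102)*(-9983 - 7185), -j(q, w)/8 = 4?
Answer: 564220915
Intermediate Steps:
j(q, w) = -32 (j(q, w) = -8*4 = -32)
T(Y, G) = 6 - 37*Y (T(Y, G) = 6 + Y*(-32 - 5) = 6 + Y*(-37) = 6 - 37*Y)
N = -564243488 (N = 32866*(-17168) = -564243488)
(-23270 - T(61 - 1*42, 108)) - N = (-23270 - (6 - 37*(61 - 1*42))) - 1*(-564243488) = (-23270 - (6 - 37*(61 - 42))) + 564243488 = (-23270 - (6 - 37*19)) + 564243488 = (-23270 - (6 - 703)) + 564243488 = (-23270 - 1*(-697)) + 564243488 = (-23270 + 697) + 564243488 = -22573 + 564243488 = 564220915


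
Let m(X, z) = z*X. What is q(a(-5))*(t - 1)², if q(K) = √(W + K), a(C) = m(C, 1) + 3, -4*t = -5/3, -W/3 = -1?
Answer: 49/144 ≈ 0.34028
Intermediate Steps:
W = 3 (W = -3*(-1) = 3)
m(X, z) = X*z
t = 5/12 (t = -(-5)/(4*3) = -¼*(-5/3) = 5/12 ≈ 0.41667)
a(C) = 3 + C (a(C) = C*1 + 3 = C + 3 = 3 + C)
q(K) = √(3 + K)
q(a(-5))*(t - 1)² = √(3 + (3 - 5))*(5/12 - 1)² = √(3 - 2)*(-7/12)² = √1*(49/144) = 1*(49/144) = 49/144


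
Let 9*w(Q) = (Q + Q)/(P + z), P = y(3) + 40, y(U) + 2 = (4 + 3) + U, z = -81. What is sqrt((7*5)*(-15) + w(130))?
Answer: I*sqrt(5154105)/99 ≈ 22.932*I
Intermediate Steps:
y(U) = 5 + U (y(U) = -2 + ((4 + 3) + U) = -2 + (7 + U) = 5 + U)
P = 48 (P = (5 + 3) + 40 = 8 + 40 = 48)
w(Q) = -2*Q/297 (w(Q) = ((Q + Q)/(48 - 81))/9 = ((2*Q)/(-33))/9 = ((2*Q)*(-1/33))/9 = (-2*Q/33)/9 = -2*Q/297)
sqrt((7*5)*(-15) + w(130)) = sqrt((7*5)*(-15) - 2/297*130) = sqrt(35*(-15) - 260/297) = sqrt(-525 - 260/297) = sqrt(-156185/297) = I*sqrt(5154105)/99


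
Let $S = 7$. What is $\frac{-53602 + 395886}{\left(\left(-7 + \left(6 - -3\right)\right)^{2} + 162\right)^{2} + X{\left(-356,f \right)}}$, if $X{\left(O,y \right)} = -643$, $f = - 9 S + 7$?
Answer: $\frac{342284}{26913} \approx 12.718$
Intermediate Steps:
$f = -56$ ($f = \left(-9\right) 7 + 7 = -63 + 7 = -56$)
$\frac{-53602 + 395886}{\left(\left(-7 + \left(6 - -3\right)\right)^{2} + 162\right)^{2} + X{\left(-356,f \right)}} = \frac{-53602 + 395886}{\left(\left(-7 + \left(6 - -3\right)\right)^{2} + 162\right)^{2} - 643} = \frac{342284}{\left(\left(-7 + \left(6 + 3\right)\right)^{2} + 162\right)^{2} - 643} = \frac{342284}{\left(\left(-7 + 9\right)^{2} + 162\right)^{2} - 643} = \frac{342284}{\left(2^{2} + 162\right)^{2} - 643} = \frac{342284}{\left(4 + 162\right)^{2} - 643} = \frac{342284}{166^{2} - 643} = \frac{342284}{27556 - 643} = \frac{342284}{26913}$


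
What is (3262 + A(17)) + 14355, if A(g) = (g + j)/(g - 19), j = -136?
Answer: 35353/2 ≈ 17677.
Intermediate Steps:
A(g) = (-136 + g)/(-19 + g) (A(g) = (g - 136)/(g - 19) = (-136 + g)/(-19 + g))
(3262 + A(17)) + 14355 = (3262 + (-136 + 17)/(-19 + 17)) + 14355 = (3262 - 119/(-2)) + 14355 = (3262 - ½*(-119)) + 14355 = (3262 + 119/2) + 14355 = 6643/2 + 14355 = 35353/2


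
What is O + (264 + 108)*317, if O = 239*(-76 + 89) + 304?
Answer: 121335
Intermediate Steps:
O = 3411 (O = 239*13 + 304 = 3107 + 304 = 3411)
O + (264 + 108)*317 = 3411 + (264 + 108)*317 = 3411 + 372*317 = 3411 + 117924 = 121335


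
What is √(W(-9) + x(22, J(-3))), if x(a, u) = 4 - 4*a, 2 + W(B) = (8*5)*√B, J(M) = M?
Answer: √(-86 + 120*I) ≈ 5.5513 + 10.808*I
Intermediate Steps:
W(B) = -2 + 40*√B (W(B) = -2 + (8*5)*√B = -2 + 40*√B)
√(W(-9) + x(22, J(-3))) = √((-2 + 40*√(-9)) + (4 - 4*22)) = √((-2 + 40*(3*I)) + (4 - 88)) = √((-2 + 120*I) - 84) = √(-86 + 120*I)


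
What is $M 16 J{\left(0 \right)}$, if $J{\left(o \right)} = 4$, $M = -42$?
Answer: $-2688$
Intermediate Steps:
$M 16 J{\left(0 \right)} = \left(-42\right) 16 \cdot 4 = \left(-672\right) 4 = -2688$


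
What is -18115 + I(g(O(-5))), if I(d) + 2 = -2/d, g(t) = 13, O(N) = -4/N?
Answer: -235523/13 ≈ -18117.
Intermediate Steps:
I(d) = -2 - 2/d
-18115 + I(g(O(-5))) = -18115 + (-2 - 2/13) = -18115 - 28/13 = -235523/13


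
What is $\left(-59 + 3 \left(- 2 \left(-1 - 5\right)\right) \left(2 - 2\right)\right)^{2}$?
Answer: $3481$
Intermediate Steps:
$\left(-59 + 3 \left(- 2 \left(-1 - 5\right)\right) \left(2 - 2\right)\right)^{2} = \left(-59 + 3 \left(\left(-2\right) \left(-6\right)\right) 0\right)^{2} = \left(-59 + 3 \cdot 12 \cdot 0\right)^{2} = \left(-59 + 36 \cdot 0\right)^{2} = \left(-59 + 0\right)^{2} = \left(-59\right)^{2} = 3481$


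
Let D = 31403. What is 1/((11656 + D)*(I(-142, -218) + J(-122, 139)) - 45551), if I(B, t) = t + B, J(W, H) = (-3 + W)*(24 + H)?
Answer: -1/892873916 ≈ -1.1200e-9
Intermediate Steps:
I(B, t) = B + t
1/((11656 + D)*(I(-142, -218) + J(-122, 139)) - 45551) = 1/((11656 + 31403)*((-142 - 218) + (-72 - 3*139 + 24*(-122) + 139*(-122))) - 45551) = 1/(43059*(-360 + (-72 - 417 - 2928 - 16958)) - 45551) = 1/(43059*(-360 - 20375) - 45551) = 1/(43059*(-20735) - 45551) = 1/(-892828365 - 45551) = 1/(-892873916) = -1/892873916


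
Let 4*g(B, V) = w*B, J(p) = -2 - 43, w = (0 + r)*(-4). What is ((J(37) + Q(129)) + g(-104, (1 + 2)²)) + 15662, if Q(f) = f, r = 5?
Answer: 16266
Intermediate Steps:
w = -20 (w = (0 + 5)*(-4) = 5*(-4) = -20)
J(p) = -45
g(B, V) = -5*B (g(B, V) = (-20*B)/4 = -5*B)
((J(37) + Q(129)) + g(-104, (1 + 2)²)) + 15662 = ((-45 + 129) - 5*(-104)) + 15662 = (84 + 520) + 15662 = 604 + 15662 = 16266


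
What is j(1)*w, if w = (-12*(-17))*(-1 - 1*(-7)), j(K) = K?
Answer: 1224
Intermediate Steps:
w = 1224 (w = 204*(-1 + 7) = 204*6 = 1224)
j(1)*w = 1*1224 = 1224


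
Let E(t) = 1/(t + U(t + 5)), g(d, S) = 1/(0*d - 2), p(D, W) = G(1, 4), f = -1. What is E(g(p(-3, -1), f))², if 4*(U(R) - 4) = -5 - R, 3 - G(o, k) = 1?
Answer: 64/81 ≈ 0.79012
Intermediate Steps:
G(o, k) = 2 (G(o, k) = 3 - 1*1 = 3 - 1 = 2)
U(R) = 11/4 - R/4 (U(R) = 4 + (-5 - R)/4 = 4 + (-5/4 - R/4) = 11/4 - R/4)
p(D, W) = 2
g(d, S) = -½ (g(d, S) = 1/(0 - 2) = 1/(-2) = -½)
E(t) = 1/(3/2 + 3*t/4) (E(t) = 1/(t + (11/4 - (t + 5)/4)) = 1/(t + (11/4 - (5 + t)/4)) = 1/(t + (11/4 + (-5/4 - t/4))) = 1/(t + (3/2 - t/4)) = 1/(3/2 + 3*t/4))
E(g(p(-3, -1), f))² = (4/(3*(2 - ½)))² = (4/(3*(3/2)))² = ((4/3)*(⅔))² = (8/9)² = 64/81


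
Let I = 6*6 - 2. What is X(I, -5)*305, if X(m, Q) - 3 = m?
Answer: 11285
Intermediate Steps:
I = 34 (I = 36 - 2 = 34)
X(m, Q) = 3 + m
X(I, -5)*305 = (3 + 34)*305 = 37*305 = 11285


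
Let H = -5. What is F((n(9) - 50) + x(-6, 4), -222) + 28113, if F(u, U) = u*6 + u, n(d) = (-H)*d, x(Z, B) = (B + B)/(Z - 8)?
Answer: 28074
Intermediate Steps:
x(Z, B) = 2*B/(-8 + Z) (x(Z, B) = (2*B)/(-8 + Z) = 2*B/(-8 + Z))
n(d) = 5*d (n(d) = (-1*(-5))*d = 5*d)
F(u, U) = 7*u (F(u, U) = 6*u + u = 7*u)
F((n(9) - 50) + x(-6, 4), -222) + 28113 = 7*((5*9 - 50) + 2*4/(-8 - 6)) + 28113 = 7*((45 - 50) + 2*4/(-14)) + 28113 = 7*(-5 + 2*4*(-1/14)) + 28113 = 7*(-5 - 4/7) + 28113 = 7*(-39/7) + 28113 = -39 + 28113 = 28074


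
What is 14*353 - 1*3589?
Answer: 1353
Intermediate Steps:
14*353 - 1*3589 = 4942 - 3589 = 1353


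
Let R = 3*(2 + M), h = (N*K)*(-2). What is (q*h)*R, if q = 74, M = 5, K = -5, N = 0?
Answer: 0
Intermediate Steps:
h = 0 (h = (0*(-5))*(-2) = 0*(-2) = 0)
R = 21 (R = 3*(2 + 5) = 3*7 = 21)
(q*h)*R = (74*0)*21 = 0*21 = 0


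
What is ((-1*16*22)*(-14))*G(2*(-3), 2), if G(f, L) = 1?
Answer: 4928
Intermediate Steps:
((-1*16*22)*(-14))*G(2*(-3), 2) = ((-1*16*22)*(-14))*1 = (-16*22*(-14))*1 = -352*(-14)*1 = 4928*1 = 4928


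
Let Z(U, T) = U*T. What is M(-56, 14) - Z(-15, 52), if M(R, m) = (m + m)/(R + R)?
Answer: 3119/4 ≈ 779.75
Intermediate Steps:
M(R, m) = m/R (M(R, m) = (2*m)/((2*R)) = (2*m)*(1/(2*R)) = m/R)
Z(U, T) = T*U
M(-56, 14) - Z(-15, 52) = 14/(-56) - 52*(-15) = 14*(-1/56) - 1*(-780) = -1/4 + 780 = 3119/4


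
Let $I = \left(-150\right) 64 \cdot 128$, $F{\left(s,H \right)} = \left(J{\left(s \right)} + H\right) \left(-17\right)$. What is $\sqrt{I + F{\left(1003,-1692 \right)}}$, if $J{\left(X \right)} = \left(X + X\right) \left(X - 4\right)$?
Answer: $13 i \sqrt{208686} \approx 5938.7 i$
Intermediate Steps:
$J{\left(X \right)} = 2 X \left(-4 + X\right)$
$F{\left(s,H \right)} = - 17 H - 34 s \left(-4 + s\right)$ ($F{\left(s,H \right)} = \left(2 s \left(-4 + s\right) + H\right) \left(-17\right) = \left(H + 2 s \left(-4 + s\right)\right) \left(-17\right) = - 17 H - 34 s \left(-4 + s\right)$)
$I = -1228800$ ($I = \left(-9600\right) 128 = -1228800$)
$\sqrt{I + F{\left(1003,-1692 \right)}} = \sqrt{-1228800 - \left(-28764 + 34102 \left(-4 + 1003\right)\right)} = \sqrt{-1228800 + \left(28764 - 34102 \cdot 999\right)} = \sqrt{-1228800 + \left(28764 - 34067898\right)} = \sqrt{-1228800 - 34039134} = \sqrt{-35267934} = 13 i \sqrt{208686}$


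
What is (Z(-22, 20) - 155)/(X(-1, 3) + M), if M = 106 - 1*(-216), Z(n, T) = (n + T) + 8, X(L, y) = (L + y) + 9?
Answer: -149/333 ≈ -0.44745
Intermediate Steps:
X(L, y) = 9 + L + y
Z(n, T) = 8 + T + n (Z(n, T) = (T + n) + 8 = 8 + T + n)
M = 322 (M = 106 + 216 = 322)
(Z(-22, 20) - 155)/(X(-1, 3) + M) = ((8 + 20 - 22) - 155)/((9 - 1 + 3) + 322) = (6 - 155)/(11 + 322) = -149/333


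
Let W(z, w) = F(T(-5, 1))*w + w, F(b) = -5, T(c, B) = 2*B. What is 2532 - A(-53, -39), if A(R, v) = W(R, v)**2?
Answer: -21804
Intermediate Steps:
W(z, w) = -4*w (W(z, w) = -5*w + w = -4*w)
A(R, v) = 16*v**2 (A(R, v) = (-4*v)**2 = 16*v**2)
2532 - A(-53, -39) = 2532 - 16*(-39)**2 = 2532 - 16*1521 = 2532 - 1*24336 = 2532 - 24336 = -21804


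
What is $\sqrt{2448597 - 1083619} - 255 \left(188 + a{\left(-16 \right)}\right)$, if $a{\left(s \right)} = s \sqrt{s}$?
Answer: $-47940 + \sqrt{1364978} + 16320 i \approx -46772.0 + 16320.0 i$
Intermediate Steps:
$a{\left(s \right)} = s^{\frac{3}{2}}$
$\sqrt{2448597 - 1083619} - 255 \left(188 + a{\left(-16 \right)}\right) = \sqrt{2448597 - 1083619} - 255 \left(188 + \left(-16\right)^{\frac{3}{2}}\right) = \sqrt{1364978} - 255 \left(188 - 64 i\right) = \sqrt{1364978} - \left(47940 - 16320 i\right) = -47940 + \sqrt{1364978} + 16320 i$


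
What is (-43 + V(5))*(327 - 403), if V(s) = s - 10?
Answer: 3648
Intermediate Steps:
V(s) = -10 + s
(-43 + V(5))*(327 - 403) = (-43 + (-10 + 5))*(327 - 403) = (-43 - 5)*(-76) = -48*(-76) = 3648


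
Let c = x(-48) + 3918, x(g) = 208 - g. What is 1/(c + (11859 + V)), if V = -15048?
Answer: 1/985 ≈ 0.0010152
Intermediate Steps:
c = 4174 (c = (208 - 1*(-48)) + 3918 = (208 + 48) + 3918 = 256 + 3918 = 4174)
1/(c + (11859 + V)) = 1/(4174 + (11859 - 15048)) = 1/(4174 - 3189) = 1/985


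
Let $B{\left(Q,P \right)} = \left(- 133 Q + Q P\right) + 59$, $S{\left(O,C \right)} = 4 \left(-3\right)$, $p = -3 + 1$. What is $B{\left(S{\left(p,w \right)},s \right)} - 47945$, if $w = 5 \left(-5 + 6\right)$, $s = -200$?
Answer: $-43890$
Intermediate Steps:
$p = -2$
$w = 5$ ($w = 5 \cdot 1 = 5$)
$S{\left(O,C \right)} = -12$
$B{\left(Q,P \right)} = 59 - 133 Q + P Q$ ($B{\left(Q,P \right)} = \left(- 133 Q + P Q\right) + 59 = 59 - 133 Q + P Q$)
$B{\left(S{\left(p,w \right)},s \right)} - 47945 = \left(59 - -1596 - -2400\right) - 47945 = \left(59 + 1596 + 2400\right) - 47945 = 4055 - 47945 = -43890$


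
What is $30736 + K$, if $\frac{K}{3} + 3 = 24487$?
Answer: $104188$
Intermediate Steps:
$K = 73452$ ($K = -9 + 3 \cdot 24487 = -9 + 73461 = 73452$)
$30736 + K = 30736 + 73452 = 104188$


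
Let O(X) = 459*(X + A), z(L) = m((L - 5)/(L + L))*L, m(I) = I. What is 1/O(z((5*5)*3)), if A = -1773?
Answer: -1/797742 ≈ -1.2535e-6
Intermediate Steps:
z(L) = -5/2 + L/2 (z(L) = ((L - 5)/(L + L))*L = ((-5 + L)/((2*L)))*L = ((-5 + L)*(1/(2*L)))*L = ((-5 + L)/(2*L))*L = -5/2 + L/2)
O(X) = -813807 + 459*X (O(X) = 459*(X - 1773) = 459*(-1773 + X) = -813807 + 459*X)
1/O(z((5*5)*3)) = 1/(-813807 + 459*(-5/2 + ((5*5)*3)/2)) = 1/(-813807 + 459*(-5/2 + (25*3)/2)) = 1/(-813807 + 459*(-5/2 + (½)*75)) = 1/(-813807 + 459*(-5/2 + 75/2)) = 1/(-813807 + 459*35) = 1/(-813807 + 16065) = 1/(-797742) = -1/797742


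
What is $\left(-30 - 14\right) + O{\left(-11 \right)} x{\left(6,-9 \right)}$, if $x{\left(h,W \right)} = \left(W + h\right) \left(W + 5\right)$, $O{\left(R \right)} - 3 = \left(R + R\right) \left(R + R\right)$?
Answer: $5800$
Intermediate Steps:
$O{\left(R \right)} = 3 + 4 R^{2}$ ($O{\left(R \right)} = 3 + \left(R + R\right) \left(R + R\right) = 3 + 2 R 2 R = 3 + 4 R^{2}$)
$x{\left(h,W \right)} = \left(5 + W\right) \left(W + h\right)$ ($x{\left(h,W \right)} = \left(W + h\right) \left(5 + W\right) = \left(5 + W\right) \left(W + h\right)$)
$\left(-30 - 14\right) + O{\left(-11 \right)} x{\left(6,-9 \right)} = \left(-30 - 14\right) + \left(3 + 4 \left(-11\right)^{2}\right) \left(\left(-9\right)^{2} + 5 \left(-9\right) + 5 \cdot 6 - 54\right) = -44 + \left(3 + 4 \cdot 121\right) \left(81 - 45 + 30 - 54\right) = -44 + \left(3 + 484\right) 12 = -44 + 487 \cdot 12 = -44 + 5844 = 5800$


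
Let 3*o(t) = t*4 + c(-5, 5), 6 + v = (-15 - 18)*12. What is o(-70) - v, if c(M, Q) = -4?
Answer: 922/3 ≈ 307.33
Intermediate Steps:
v = -402 (v = -6 + (-15 - 18)*12 = -6 - 33*12 = -6 - 396 = -402)
o(t) = -4/3 + 4*t/3 (o(t) = (t*4 - 4)/3 = (4*t - 4)/3 = (-4 + 4*t)/3 = -4/3 + 4*t/3)
o(-70) - v = (-4/3 + (4/3)*(-70)) - 1*(-402) = (-4/3 - 280/3) + 402 = -284/3 + 402 = 922/3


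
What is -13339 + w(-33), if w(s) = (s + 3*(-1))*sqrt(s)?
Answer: -13339 - 36*I*sqrt(33) ≈ -13339.0 - 206.8*I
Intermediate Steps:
w(s) = sqrt(s)*(-3 + s) (w(s) = (s - 3)*sqrt(s) = (-3 + s)*sqrt(s) = sqrt(s)*(-3 + s))
-13339 + w(-33) = -13339 + sqrt(-33)*(-3 - 33) = -13339 + (I*sqrt(33))*(-36) = -13339 - 36*I*sqrt(33)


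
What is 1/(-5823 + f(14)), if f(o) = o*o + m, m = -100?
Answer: -1/5727 ≈ -0.00017461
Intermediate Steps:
f(o) = -100 + o**2 (f(o) = o*o - 100 = o**2 - 100 = -100 + o**2)
1/(-5823 + f(14)) = 1/(-5823 + (-100 + 14**2)) = 1/(-5823 + (-100 + 196)) = 1/(-5823 + 96) = 1/(-5727) = -1/5727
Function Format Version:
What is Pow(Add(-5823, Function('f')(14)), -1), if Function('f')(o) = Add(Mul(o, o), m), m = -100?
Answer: Rational(-1, 5727) ≈ -0.00017461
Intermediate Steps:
Function('f')(o) = Add(-100, Pow(o, 2)) (Function('f')(o) = Add(Mul(o, o), -100) = Add(Pow(o, 2), -100) = Add(-100, Pow(o, 2)))
Pow(Add(-5823, Function('f')(14)), -1) = Pow(Add(-5823, Add(-100, Pow(14, 2))), -1) = Pow(Add(-5823, Add(-100, 196)), -1) = Pow(Add(-5823, 96), -1) = Pow(-5727, -1) = Rational(-1, 5727)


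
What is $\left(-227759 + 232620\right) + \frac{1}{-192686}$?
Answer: $\frac{936646645}{192686} \approx 4861.0$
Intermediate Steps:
$\left(-227759 + 232620\right) + \frac{1}{-192686} = 4861 - \frac{1}{192686} = \frac{936646645}{192686}$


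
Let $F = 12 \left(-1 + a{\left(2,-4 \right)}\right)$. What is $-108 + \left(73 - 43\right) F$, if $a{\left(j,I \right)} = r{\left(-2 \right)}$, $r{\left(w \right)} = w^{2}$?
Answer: $972$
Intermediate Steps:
$a{\left(j,I \right)} = 4$ ($a{\left(j,I \right)} = \left(-2\right)^{2} = 4$)
$F = 36$ ($F = 12 \left(-1 + 4\right) = 12 \cdot 3 = 36$)
$-108 + \left(73 - 43\right) F = -108 + \left(73 - 43\right) 36 = -108 + 30 \cdot 36 = -108 + 1080 = 972$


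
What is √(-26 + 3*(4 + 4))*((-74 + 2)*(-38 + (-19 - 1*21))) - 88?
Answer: -88 + 5616*I*√2 ≈ -88.0 + 7942.2*I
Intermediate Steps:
√(-26 + 3*(4 + 4))*((-74 + 2)*(-38 + (-19 - 1*21))) - 88 = √(-26 + 3*8)*(-72*(-38 + (-19 - 21))) - 88 = √(-26 + 24)*(-72*(-38 - 40)) - 88 = √(-2)*(-72*(-78)) - 88 = (I*√2)*5616 - 88 = 5616*I*√2 - 88 = -88 + 5616*I*√2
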